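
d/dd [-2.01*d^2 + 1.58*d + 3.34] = 1.58 - 4.02*d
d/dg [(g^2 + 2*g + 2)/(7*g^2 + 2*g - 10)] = 12*(-g^2 - 4*g - 2)/(49*g^4 + 28*g^3 - 136*g^2 - 40*g + 100)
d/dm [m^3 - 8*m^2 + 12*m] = 3*m^2 - 16*m + 12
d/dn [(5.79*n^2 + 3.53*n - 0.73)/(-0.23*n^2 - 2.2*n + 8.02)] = (-11.9261*n^2 + 92.5358*n + 26.7046)/(0.0529*n^4 + 1.012*n^3 + 1.1508*n^2 - 35.288*n + 64.3204)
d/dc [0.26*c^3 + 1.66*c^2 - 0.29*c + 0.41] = 0.78*c^2 + 3.32*c - 0.29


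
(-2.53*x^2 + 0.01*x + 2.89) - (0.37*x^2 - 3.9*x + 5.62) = -2.9*x^2 + 3.91*x - 2.73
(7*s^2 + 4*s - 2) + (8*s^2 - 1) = 15*s^2 + 4*s - 3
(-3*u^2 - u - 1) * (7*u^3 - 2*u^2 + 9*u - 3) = -21*u^5 - u^4 - 32*u^3 + 2*u^2 - 6*u + 3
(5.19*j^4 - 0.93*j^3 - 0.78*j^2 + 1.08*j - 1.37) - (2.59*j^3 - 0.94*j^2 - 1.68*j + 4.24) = 5.19*j^4 - 3.52*j^3 + 0.16*j^2 + 2.76*j - 5.61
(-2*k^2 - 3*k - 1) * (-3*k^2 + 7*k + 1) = 6*k^4 - 5*k^3 - 20*k^2 - 10*k - 1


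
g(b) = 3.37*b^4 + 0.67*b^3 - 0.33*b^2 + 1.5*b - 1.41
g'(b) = 13.48*b^3 + 2.01*b^2 - 0.66*b + 1.5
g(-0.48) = -2.10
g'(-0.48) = 0.79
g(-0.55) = -2.14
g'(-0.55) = 0.23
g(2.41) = 123.35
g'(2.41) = 200.27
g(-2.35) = 87.33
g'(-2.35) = -160.79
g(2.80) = 222.05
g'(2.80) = 311.32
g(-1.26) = 3.33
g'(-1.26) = -21.44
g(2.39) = 119.39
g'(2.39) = 195.43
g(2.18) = 83.35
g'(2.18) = 149.27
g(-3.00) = 246.00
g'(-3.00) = -342.39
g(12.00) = 71007.15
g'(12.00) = 23576.46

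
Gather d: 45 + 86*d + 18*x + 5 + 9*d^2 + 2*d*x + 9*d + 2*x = 9*d^2 + d*(2*x + 95) + 20*x + 50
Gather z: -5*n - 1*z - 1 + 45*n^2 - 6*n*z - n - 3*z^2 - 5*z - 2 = 45*n^2 - 6*n - 3*z^2 + z*(-6*n - 6) - 3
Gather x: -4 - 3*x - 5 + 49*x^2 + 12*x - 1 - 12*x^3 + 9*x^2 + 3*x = -12*x^3 + 58*x^2 + 12*x - 10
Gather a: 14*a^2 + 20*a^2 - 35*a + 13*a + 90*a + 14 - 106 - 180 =34*a^2 + 68*a - 272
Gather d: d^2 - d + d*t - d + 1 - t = d^2 + d*(t - 2) - t + 1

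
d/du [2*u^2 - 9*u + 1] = 4*u - 9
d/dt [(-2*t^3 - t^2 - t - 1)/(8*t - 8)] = (-4*t^3 + 5*t^2 + 2*t + 2)/(8*(t^2 - 2*t + 1))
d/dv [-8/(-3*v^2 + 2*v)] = 16*(1 - 3*v)/(v^2*(3*v - 2)^2)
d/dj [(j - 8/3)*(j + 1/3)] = 2*j - 7/3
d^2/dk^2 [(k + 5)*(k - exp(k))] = -k*exp(k) - 7*exp(k) + 2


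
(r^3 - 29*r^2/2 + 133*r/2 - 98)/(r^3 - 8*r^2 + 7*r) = (r^2 - 15*r/2 + 14)/(r*(r - 1))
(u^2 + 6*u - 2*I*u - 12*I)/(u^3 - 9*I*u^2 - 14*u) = (u + 6)/(u*(u - 7*I))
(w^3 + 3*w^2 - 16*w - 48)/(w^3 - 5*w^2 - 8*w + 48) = (w + 4)/(w - 4)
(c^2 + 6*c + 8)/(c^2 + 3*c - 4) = (c + 2)/(c - 1)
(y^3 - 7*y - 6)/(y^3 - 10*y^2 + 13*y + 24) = (y + 2)/(y - 8)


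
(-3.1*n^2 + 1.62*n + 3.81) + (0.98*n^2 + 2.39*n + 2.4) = -2.12*n^2 + 4.01*n + 6.21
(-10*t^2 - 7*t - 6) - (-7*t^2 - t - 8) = -3*t^2 - 6*t + 2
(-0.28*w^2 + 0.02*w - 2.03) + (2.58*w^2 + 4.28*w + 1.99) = 2.3*w^2 + 4.3*w - 0.0399999999999998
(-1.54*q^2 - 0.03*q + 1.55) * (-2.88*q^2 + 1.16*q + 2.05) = 4.4352*q^4 - 1.7*q^3 - 7.6558*q^2 + 1.7365*q + 3.1775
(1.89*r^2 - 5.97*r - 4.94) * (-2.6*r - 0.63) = -4.914*r^3 + 14.3313*r^2 + 16.6051*r + 3.1122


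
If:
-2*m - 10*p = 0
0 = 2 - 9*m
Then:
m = 2/9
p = -2/45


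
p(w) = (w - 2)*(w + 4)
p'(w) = 2*w + 2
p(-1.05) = -9.00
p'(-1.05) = -0.10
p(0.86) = -5.54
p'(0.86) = 3.72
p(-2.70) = -6.11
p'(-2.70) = -3.40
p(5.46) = 32.73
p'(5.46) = 12.92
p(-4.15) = 0.92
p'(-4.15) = -6.30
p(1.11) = -4.55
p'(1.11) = 4.22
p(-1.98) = -8.04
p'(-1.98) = -1.96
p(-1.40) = -8.84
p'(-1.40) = -0.80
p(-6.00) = 16.00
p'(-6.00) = -10.00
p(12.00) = 160.00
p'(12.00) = 26.00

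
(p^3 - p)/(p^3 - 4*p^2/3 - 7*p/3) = 3*(p - 1)/(3*p - 7)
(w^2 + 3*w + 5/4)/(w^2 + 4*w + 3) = (w^2 + 3*w + 5/4)/(w^2 + 4*w + 3)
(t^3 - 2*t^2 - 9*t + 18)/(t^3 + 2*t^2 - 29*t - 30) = (t^3 - 2*t^2 - 9*t + 18)/(t^3 + 2*t^2 - 29*t - 30)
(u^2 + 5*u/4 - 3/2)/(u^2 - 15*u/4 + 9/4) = (u + 2)/(u - 3)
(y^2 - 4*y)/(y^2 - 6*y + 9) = y*(y - 4)/(y^2 - 6*y + 9)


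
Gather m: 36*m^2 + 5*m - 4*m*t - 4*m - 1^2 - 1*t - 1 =36*m^2 + m*(1 - 4*t) - t - 2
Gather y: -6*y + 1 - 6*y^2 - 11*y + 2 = -6*y^2 - 17*y + 3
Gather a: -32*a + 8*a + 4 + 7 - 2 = 9 - 24*a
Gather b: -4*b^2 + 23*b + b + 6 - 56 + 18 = -4*b^2 + 24*b - 32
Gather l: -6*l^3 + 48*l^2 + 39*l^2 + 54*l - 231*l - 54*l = -6*l^3 + 87*l^2 - 231*l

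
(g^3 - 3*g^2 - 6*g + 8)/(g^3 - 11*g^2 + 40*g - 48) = (g^2 + g - 2)/(g^2 - 7*g + 12)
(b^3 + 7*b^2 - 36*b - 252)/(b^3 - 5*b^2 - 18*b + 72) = (b^2 + 13*b + 42)/(b^2 + b - 12)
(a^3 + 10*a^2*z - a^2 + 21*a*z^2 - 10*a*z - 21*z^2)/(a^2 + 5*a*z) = (a^3 + 10*a^2*z - a^2 + 21*a*z^2 - 10*a*z - 21*z^2)/(a*(a + 5*z))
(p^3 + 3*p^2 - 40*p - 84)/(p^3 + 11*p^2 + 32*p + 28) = (p - 6)/(p + 2)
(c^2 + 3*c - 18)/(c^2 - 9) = (c + 6)/(c + 3)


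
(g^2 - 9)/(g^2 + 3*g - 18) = (g + 3)/(g + 6)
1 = 1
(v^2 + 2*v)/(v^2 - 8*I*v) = (v + 2)/(v - 8*I)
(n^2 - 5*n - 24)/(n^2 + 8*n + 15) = (n - 8)/(n + 5)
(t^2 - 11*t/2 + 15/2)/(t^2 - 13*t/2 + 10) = (t - 3)/(t - 4)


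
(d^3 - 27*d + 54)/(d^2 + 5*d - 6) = (d^2 - 6*d + 9)/(d - 1)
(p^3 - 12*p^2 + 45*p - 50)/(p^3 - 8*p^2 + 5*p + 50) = (p - 2)/(p + 2)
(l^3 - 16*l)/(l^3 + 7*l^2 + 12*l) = (l - 4)/(l + 3)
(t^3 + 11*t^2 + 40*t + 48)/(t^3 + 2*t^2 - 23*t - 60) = (t + 4)/(t - 5)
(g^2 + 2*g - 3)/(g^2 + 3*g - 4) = (g + 3)/(g + 4)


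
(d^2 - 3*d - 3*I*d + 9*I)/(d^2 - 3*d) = (d - 3*I)/d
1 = 1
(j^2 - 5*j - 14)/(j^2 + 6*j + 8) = (j - 7)/(j + 4)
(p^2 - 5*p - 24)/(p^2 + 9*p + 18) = (p - 8)/(p + 6)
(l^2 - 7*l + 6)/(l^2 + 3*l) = (l^2 - 7*l + 6)/(l*(l + 3))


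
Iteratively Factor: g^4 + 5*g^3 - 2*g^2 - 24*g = (g + 4)*(g^3 + g^2 - 6*g) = g*(g + 4)*(g^2 + g - 6) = g*(g - 2)*(g + 4)*(g + 3)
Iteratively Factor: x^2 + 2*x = (x + 2)*(x)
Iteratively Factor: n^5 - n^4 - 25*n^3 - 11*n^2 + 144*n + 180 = (n + 3)*(n^4 - 4*n^3 - 13*n^2 + 28*n + 60) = (n + 2)*(n + 3)*(n^3 - 6*n^2 - n + 30) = (n - 3)*(n + 2)*(n + 3)*(n^2 - 3*n - 10) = (n - 3)*(n + 2)^2*(n + 3)*(n - 5)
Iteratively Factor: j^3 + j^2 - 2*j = (j + 2)*(j^2 - j) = (j - 1)*(j + 2)*(j)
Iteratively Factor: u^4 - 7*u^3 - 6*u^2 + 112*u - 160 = (u - 5)*(u^3 - 2*u^2 - 16*u + 32) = (u - 5)*(u - 4)*(u^2 + 2*u - 8) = (u - 5)*(u - 4)*(u - 2)*(u + 4)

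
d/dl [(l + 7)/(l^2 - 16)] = (l^2 - 2*l*(l + 7) - 16)/(l^2 - 16)^2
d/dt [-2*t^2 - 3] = -4*t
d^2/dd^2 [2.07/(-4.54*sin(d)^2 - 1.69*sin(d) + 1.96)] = (170.664048*sin(d)^4 + 47.646846*sin(d)^3 - 176.405193*sin(d)^2 - 88.437024*sin(d) - 48.66363)/(4.54*sin(d)^2 + 1.69*sin(d) - 1.96)^3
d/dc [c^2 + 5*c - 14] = 2*c + 5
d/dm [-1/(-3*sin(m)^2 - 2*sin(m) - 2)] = -2*(3*sin(m) + 1)*cos(m)/(3*sin(m)^2 + 2*sin(m) + 2)^2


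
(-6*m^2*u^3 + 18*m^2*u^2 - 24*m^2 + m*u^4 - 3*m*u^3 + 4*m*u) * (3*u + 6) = -18*m^2*u^4 + 18*m^2*u^3 + 108*m^2*u^2 - 72*m^2*u - 144*m^2 + 3*m*u^5 - 3*m*u^4 - 18*m*u^3 + 12*m*u^2 + 24*m*u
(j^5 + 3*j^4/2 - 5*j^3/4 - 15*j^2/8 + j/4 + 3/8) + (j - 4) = j^5 + 3*j^4/2 - 5*j^3/4 - 15*j^2/8 + 5*j/4 - 29/8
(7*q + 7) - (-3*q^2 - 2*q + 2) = 3*q^2 + 9*q + 5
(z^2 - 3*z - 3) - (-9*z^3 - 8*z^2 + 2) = 9*z^3 + 9*z^2 - 3*z - 5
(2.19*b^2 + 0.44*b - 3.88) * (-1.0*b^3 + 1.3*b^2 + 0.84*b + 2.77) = -2.19*b^5 + 2.407*b^4 + 6.2916*b^3 + 1.3919*b^2 - 2.0404*b - 10.7476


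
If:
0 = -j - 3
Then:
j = -3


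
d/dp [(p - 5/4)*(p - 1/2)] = 2*p - 7/4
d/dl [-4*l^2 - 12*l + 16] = -8*l - 12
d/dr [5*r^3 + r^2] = r*(15*r + 2)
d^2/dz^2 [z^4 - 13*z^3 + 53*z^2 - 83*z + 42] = 12*z^2 - 78*z + 106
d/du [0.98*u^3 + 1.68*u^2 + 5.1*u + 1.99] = 2.94*u^2 + 3.36*u + 5.1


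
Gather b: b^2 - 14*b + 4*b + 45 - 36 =b^2 - 10*b + 9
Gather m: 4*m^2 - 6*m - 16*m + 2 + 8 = 4*m^2 - 22*m + 10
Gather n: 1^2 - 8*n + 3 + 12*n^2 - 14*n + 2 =12*n^2 - 22*n + 6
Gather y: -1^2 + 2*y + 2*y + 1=4*y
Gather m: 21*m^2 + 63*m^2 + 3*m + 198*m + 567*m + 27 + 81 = 84*m^2 + 768*m + 108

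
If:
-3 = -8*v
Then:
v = 3/8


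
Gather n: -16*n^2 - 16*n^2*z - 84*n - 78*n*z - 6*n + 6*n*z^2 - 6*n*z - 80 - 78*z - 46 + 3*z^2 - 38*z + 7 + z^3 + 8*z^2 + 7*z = n^2*(-16*z - 16) + n*(6*z^2 - 84*z - 90) + z^3 + 11*z^2 - 109*z - 119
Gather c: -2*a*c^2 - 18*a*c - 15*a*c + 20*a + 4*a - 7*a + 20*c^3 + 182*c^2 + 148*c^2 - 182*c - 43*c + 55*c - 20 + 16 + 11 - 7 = 17*a + 20*c^3 + c^2*(330 - 2*a) + c*(-33*a - 170)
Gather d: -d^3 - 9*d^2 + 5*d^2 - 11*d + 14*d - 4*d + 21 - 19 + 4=-d^3 - 4*d^2 - d + 6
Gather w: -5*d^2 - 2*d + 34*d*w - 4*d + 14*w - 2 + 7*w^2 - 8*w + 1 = -5*d^2 - 6*d + 7*w^2 + w*(34*d + 6) - 1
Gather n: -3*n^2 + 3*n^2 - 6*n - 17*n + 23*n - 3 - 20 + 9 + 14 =0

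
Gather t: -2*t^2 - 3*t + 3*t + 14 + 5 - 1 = 18 - 2*t^2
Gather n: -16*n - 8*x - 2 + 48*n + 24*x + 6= 32*n + 16*x + 4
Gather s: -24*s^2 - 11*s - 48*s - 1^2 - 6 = -24*s^2 - 59*s - 7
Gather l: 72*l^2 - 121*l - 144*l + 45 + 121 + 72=72*l^2 - 265*l + 238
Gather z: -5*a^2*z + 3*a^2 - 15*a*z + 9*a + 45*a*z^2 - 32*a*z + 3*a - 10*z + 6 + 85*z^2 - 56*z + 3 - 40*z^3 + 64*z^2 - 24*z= 3*a^2 + 12*a - 40*z^3 + z^2*(45*a + 149) + z*(-5*a^2 - 47*a - 90) + 9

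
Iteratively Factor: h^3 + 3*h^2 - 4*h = (h - 1)*(h^2 + 4*h) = h*(h - 1)*(h + 4)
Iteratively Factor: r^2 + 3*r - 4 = (r - 1)*(r + 4)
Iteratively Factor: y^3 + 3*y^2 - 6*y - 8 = (y + 4)*(y^2 - y - 2) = (y + 1)*(y + 4)*(y - 2)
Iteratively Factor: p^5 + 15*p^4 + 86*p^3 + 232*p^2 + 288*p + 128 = (p + 2)*(p^4 + 13*p^3 + 60*p^2 + 112*p + 64) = (p + 1)*(p + 2)*(p^3 + 12*p^2 + 48*p + 64) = (p + 1)*(p + 2)*(p + 4)*(p^2 + 8*p + 16) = (p + 1)*(p + 2)*(p + 4)^2*(p + 4)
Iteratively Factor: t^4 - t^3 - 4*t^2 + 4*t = (t + 2)*(t^3 - 3*t^2 + 2*t) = (t - 1)*(t + 2)*(t^2 - 2*t) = t*(t - 1)*(t + 2)*(t - 2)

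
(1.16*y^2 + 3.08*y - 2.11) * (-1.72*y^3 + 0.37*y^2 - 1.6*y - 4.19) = -1.9952*y^5 - 4.8684*y^4 + 2.9128*y^3 - 10.5691*y^2 - 9.5292*y + 8.8409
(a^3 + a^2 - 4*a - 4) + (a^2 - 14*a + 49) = a^3 + 2*a^2 - 18*a + 45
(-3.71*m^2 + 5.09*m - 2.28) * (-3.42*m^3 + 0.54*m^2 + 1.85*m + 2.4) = 12.6882*m^5 - 19.4112*m^4 + 3.6827*m^3 - 0.718699999999998*m^2 + 7.998*m - 5.472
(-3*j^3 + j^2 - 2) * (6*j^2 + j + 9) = -18*j^5 + 3*j^4 - 26*j^3 - 3*j^2 - 2*j - 18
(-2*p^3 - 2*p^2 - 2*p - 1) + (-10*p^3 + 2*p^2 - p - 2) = -12*p^3 - 3*p - 3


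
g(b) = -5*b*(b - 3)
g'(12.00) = -105.00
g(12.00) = -540.00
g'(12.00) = -105.00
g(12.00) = -540.00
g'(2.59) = -10.90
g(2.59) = 5.31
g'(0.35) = 11.50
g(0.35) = 4.64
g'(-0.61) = 21.10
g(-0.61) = -11.01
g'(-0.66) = 21.60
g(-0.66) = -12.08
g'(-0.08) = 15.80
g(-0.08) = -1.23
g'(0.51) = 9.90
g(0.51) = 6.35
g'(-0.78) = 22.80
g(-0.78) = -14.74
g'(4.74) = -32.40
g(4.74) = -41.24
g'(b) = 15 - 10*b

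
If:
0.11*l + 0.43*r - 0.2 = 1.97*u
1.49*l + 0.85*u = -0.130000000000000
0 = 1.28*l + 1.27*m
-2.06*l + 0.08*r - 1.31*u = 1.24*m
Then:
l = -0.22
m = 0.22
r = 1.59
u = 0.23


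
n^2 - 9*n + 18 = (n - 6)*(n - 3)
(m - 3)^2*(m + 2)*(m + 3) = m^4 - m^3 - 15*m^2 + 9*m + 54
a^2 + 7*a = a*(a + 7)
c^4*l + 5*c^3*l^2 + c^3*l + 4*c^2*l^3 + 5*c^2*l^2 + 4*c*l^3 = c*(c + l)*(c + 4*l)*(c*l + l)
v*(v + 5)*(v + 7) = v^3 + 12*v^2 + 35*v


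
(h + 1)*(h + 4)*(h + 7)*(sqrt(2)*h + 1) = sqrt(2)*h^4 + h^3 + 12*sqrt(2)*h^3 + 12*h^2 + 39*sqrt(2)*h^2 + 39*h + 28*sqrt(2)*h + 28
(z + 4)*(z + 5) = z^2 + 9*z + 20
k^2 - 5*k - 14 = (k - 7)*(k + 2)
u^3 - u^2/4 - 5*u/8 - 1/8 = (u - 1)*(u + 1/4)*(u + 1/2)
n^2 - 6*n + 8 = (n - 4)*(n - 2)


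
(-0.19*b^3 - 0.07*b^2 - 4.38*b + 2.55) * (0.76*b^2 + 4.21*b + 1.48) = -0.1444*b^5 - 0.8531*b^4 - 3.9047*b^3 - 16.6054*b^2 + 4.2531*b + 3.774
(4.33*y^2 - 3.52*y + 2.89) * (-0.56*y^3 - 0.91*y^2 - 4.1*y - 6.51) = -2.4248*y^5 - 1.9691*y^4 - 16.1682*y^3 - 16.3862*y^2 + 11.0662*y - 18.8139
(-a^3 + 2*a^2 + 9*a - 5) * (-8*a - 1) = 8*a^4 - 15*a^3 - 74*a^2 + 31*a + 5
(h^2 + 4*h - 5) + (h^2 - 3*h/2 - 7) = 2*h^2 + 5*h/2 - 12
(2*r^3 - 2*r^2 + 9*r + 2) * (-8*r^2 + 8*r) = -16*r^5 + 32*r^4 - 88*r^3 + 56*r^2 + 16*r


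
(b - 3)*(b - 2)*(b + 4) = b^3 - b^2 - 14*b + 24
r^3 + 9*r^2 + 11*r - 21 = (r - 1)*(r + 3)*(r + 7)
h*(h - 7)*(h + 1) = h^3 - 6*h^2 - 7*h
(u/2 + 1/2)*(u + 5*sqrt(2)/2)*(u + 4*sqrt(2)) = u^3/2 + u^2/2 + 13*sqrt(2)*u^2/4 + 13*sqrt(2)*u/4 + 10*u + 10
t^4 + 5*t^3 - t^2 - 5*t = t*(t - 1)*(t + 1)*(t + 5)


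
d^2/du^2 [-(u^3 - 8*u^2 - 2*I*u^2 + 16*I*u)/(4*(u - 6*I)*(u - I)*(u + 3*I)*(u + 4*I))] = (-u^9 + u^8*(24 + 6*I) + u^7*(93 - 96*I) + u^6*(-248 + 232*I) + u^5*(1368 - 3504*I) + u^4*(-8928 - 1728*I) + u^3*(6600 - 14272*I) + u^2*(-53568 - 22464*I) + u*(-15552 + 107136*I) - 6912 + 10368*I)/(2*u^12 + 186*u^10 + 252*I*u^9 + 6198*u^8 + 15624*I*u^7 + 75782*u^6 + 278460*I*u^5 + 118152*u^4 + 976752*I*u^3 + 202176*u^2 + 1306368*I*u + 746496)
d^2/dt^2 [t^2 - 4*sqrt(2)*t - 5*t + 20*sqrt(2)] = 2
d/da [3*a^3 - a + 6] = 9*a^2 - 1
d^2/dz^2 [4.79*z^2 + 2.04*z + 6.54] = 9.58000000000000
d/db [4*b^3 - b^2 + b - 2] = 12*b^2 - 2*b + 1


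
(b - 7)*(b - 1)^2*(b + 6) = b^4 - 3*b^3 - 39*b^2 + 83*b - 42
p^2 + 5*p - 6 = (p - 1)*(p + 6)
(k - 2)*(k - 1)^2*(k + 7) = k^4 + 3*k^3 - 23*k^2 + 33*k - 14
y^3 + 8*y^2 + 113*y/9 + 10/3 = (y + 1/3)*(y + 5/3)*(y + 6)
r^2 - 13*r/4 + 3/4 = (r - 3)*(r - 1/4)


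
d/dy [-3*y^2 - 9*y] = -6*y - 9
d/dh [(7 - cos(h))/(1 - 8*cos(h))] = -55*sin(h)/(8*cos(h) - 1)^2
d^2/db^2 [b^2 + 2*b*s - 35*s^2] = 2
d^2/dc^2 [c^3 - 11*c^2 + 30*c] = 6*c - 22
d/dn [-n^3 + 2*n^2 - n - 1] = -3*n^2 + 4*n - 1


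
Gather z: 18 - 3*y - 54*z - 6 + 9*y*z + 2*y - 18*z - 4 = -y + z*(9*y - 72) + 8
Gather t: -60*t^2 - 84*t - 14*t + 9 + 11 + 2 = -60*t^2 - 98*t + 22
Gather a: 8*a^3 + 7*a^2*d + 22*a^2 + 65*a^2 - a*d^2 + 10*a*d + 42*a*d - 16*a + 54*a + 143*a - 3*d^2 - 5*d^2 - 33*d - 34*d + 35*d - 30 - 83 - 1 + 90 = 8*a^3 + a^2*(7*d + 87) + a*(-d^2 + 52*d + 181) - 8*d^2 - 32*d - 24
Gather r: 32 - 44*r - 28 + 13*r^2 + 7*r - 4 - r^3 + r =-r^3 + 13*r^2 - 36*r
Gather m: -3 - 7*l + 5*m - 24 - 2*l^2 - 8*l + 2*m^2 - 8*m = -2*l^2 - 15*l + 2*m^2 - 3*m - 27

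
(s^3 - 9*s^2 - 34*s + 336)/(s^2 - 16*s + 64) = (s^2 - s - 42)/(s - 8)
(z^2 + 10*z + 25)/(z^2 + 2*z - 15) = (z + 5)/(z - 3)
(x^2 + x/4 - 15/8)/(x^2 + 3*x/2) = (x - 5/4)/x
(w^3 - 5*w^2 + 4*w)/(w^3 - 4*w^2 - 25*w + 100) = w*(w - 1)/(w^2 - 25)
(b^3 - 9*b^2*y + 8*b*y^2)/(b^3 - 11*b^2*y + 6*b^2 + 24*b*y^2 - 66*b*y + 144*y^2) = b*(-b + y)/(-b^2 + 3*b*y - 6*b + 18*y)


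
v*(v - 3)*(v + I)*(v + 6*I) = v^4 - 3*v^3 + 7*I*v^3 - 6*v^2 - 21*I*v^2 + 18*v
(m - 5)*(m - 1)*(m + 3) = m^3 - 3*m^2 - 13*m + 15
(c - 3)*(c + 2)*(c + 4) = c^3 + 3*c^2 - 10*c - 24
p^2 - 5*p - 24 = (p - 8)*(p + 3)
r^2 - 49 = (r - 7)*(r + 7)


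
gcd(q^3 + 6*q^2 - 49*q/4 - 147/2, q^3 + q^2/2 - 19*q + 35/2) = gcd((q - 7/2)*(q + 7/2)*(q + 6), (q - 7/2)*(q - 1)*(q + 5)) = q - 7/2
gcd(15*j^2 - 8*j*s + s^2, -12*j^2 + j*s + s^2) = -3*j + s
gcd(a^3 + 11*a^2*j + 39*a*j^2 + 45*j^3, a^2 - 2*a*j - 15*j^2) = a + 3*j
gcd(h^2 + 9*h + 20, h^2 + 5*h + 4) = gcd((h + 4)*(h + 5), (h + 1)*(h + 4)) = h + 4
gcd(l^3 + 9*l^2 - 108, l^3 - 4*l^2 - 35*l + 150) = l + 6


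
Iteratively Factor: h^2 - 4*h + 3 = (h - 1)*(h - 3)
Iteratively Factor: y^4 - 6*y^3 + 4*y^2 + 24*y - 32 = (y - 4)*(y^3 - 2*y^2 - 4*y + 8) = (y - 4)*(y - 2)*(y^2 - 4) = (y - 4)*(y - 2)^2*(y + 2)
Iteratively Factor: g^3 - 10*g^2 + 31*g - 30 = (g - 2)*(g^2 - 8*g + 15) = (g - 5)*(g - 2)*(g - 3)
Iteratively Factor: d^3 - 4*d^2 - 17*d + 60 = (d - 3)*(d^2 - d - 20) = (d - 3)*(d + 4)*(d - 5)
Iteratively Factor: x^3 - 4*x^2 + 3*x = (x)*(x^2 - 4*x + 3) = x*(x - 3)*(x - 1)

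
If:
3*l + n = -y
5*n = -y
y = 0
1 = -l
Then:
No Solution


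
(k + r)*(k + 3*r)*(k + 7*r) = k^3 + 11*k^2*r + 31*k*r^2 + 21*r^3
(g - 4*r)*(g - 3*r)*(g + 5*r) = g^3 - 2*g^2*r - 23*g*r^2 + 60*r^3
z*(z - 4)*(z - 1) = z^3 - 5*z^2 + 4*z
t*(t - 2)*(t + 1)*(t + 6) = t^4 + 5*t^3 - 8*t^2 - 12*t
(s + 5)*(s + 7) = s^2 + 12*s + 35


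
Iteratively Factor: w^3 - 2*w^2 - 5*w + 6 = (w - 1)*(w^2 - w - 6) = (w - 3)*(w - 1)*(w + 2)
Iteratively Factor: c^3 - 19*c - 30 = (c - 5)*(c^2 + 5*c + 6) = (c - 5)*(c + 3)*(c + 2)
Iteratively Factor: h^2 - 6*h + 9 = (h - 3)*(h - 3)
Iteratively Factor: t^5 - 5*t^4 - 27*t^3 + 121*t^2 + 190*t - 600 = (t - 2)*(t^4 - 3*t^3 - 33*t^2 + 55*t + 300) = (t - 5)*(t - 2)*(t^3 + 2*t^2 - 23*t - 60) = (t - 5)^2*(t - 2)*(t^2 + 7*t + 12) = (t - 5)^2*(t - 2)*(t + 3)*(t + 4)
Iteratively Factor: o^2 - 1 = (o + 1)*(o - 1)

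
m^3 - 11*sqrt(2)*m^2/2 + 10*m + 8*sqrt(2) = (m - 4*sqrt(2))*(m - 2*sqrt(2))*(m + sqrt(2)/2)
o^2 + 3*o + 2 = (o + 1)*(o + 2)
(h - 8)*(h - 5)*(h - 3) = h^3 - 16*h^2 + 79*h - 120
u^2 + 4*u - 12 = (u - 2)*(u + 6)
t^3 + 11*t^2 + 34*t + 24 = (t + 1)*(t + 4)*(t + 6)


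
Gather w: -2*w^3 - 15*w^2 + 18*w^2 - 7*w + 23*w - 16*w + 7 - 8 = -2*w^3 + 3*w^2 - 1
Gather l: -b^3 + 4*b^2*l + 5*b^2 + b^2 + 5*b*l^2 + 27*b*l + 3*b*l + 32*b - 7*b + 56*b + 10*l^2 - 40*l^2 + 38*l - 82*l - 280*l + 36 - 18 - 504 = -b^3 + 6*b^2 + 81*b + l^2*(5*b - 30) + l*(4*b^2 + 30*b - 324) - 486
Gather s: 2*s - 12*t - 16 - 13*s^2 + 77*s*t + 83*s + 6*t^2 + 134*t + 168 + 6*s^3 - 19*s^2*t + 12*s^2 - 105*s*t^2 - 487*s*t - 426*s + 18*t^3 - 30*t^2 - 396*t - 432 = 6*s^3 + s^2*(-19*t - 1) + s*(-105*t^2 - 410*t - 341) + 18*t^3 - 24*t^2 - 274*t - 280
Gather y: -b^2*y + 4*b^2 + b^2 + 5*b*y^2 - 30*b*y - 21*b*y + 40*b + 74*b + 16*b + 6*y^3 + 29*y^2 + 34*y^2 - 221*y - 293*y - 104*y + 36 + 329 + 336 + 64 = 5*b^2 + 130*b + 6*y^3 + y^2*(5*b + 63) + y*(-b^2 - 51*b - 618) + 765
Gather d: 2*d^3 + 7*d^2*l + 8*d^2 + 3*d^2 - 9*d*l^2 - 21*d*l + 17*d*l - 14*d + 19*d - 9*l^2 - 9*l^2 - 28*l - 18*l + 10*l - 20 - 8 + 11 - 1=2*d^3 + d^2*(7*l + 11) + d*(-9*l^2 - 4*l + 5) - 18*l^2 - 36*l - 18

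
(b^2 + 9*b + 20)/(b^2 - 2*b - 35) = (b + 4)/(b - 7)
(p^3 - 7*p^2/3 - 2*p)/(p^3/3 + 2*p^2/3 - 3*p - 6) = p*(3*p + 2)/(p^2 + 5*p + 6)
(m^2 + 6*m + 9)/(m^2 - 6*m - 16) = (m^2 + 6*m + 9)/(m^2 - 6*m - 16)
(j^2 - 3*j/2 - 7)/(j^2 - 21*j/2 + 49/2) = (j + 2)/(j - 7)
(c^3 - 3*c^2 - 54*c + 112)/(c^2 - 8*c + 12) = (c^2 - c - 56)/(c - 6)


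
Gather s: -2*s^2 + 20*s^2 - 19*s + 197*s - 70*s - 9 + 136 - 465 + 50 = 18*s^2 + 108*s - 288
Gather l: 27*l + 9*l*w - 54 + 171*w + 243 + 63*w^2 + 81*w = l*(9*w + 27) + 63*w^2 + 252*w + 189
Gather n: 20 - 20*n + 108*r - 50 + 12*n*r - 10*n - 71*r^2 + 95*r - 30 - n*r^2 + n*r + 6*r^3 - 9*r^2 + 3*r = n*(-r^2 + 13*r - 30) + 6*r^3 - 80*r^2 + 206*r - 60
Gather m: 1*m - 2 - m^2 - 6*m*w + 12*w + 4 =-m^2 + m*(1 - 6*w) + 12*w + 2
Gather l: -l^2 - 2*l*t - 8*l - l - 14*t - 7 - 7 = -l^2 + l*(-2*t - 9) - 14*t - 14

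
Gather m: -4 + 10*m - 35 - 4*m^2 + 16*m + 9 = -4*m^2 + 26*m - 30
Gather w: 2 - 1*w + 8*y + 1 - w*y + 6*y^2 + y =w*(-y - 1) + 6*y^2 + 9*y + 3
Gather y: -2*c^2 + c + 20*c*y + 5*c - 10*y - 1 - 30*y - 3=-2*c^2 + 6*c + y*(20*c - 40) - 4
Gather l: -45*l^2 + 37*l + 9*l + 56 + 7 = -45*l^2 + 46*l + 63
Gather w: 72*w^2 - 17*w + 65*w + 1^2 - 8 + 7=72*w^2 + 48*w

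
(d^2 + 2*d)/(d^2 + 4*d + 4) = d/(d + 2)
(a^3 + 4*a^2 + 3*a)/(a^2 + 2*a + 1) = a*(a + 3)/(a + 1)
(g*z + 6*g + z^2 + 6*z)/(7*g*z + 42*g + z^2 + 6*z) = (g + z)/(7*g + z)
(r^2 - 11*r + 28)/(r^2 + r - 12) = (r^2 - 11*r + 28)/(r^2 + r - 12)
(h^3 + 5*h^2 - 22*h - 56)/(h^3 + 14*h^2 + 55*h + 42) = (h^2 - 2*h - 8)/(h^2 + 7*h + 6)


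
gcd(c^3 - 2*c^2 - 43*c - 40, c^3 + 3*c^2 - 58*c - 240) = c^2 - 3*c - 40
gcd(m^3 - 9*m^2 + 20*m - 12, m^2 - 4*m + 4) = m - 2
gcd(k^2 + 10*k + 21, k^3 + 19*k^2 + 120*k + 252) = k + 7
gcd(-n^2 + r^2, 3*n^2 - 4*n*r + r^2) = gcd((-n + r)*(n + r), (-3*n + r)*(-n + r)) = -n + r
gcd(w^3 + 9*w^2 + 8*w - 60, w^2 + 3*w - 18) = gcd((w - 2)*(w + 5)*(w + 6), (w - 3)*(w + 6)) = w + 6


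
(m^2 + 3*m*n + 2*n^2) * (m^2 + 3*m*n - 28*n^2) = m^4 + 6*m^3*n - 17*m^2*n^2 - 78*m*n^3 - 56*n^4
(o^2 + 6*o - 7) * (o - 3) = o^3 + 3*o^2 - 25*o + 21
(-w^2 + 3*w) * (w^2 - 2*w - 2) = -w^4 + 5*w^3 - 4*w^2 - 6*w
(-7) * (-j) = 7*j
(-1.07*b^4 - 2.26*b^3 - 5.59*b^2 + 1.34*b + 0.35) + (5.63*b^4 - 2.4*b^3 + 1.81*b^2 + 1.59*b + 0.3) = 4.56*b^4 - 4.66*b^3 - 3.78*b^2 + 2.93*b + 0.65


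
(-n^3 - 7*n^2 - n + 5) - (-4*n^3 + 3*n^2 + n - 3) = 3*n^3 - 10*n^2 - 2*n + 8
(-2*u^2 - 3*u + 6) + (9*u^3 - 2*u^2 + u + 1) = 9*u^3 - 4*u^2 - 2*u + 7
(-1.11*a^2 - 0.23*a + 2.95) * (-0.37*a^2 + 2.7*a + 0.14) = 0.4107*a^4 - 2.9119*a^3 - 1.8679*a^2 + 7.9328*a + 0.413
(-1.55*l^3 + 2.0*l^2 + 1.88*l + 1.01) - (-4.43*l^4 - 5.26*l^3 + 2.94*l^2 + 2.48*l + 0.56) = 4.43*l^4 + 3.71*l^3 - 0.94*l^2 - 0.6*l + 0.45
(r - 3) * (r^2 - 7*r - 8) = r^3 - 10*r^2 + 13*r + 24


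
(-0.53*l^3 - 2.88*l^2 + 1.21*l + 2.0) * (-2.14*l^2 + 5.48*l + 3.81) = 1.1342*l^5 + 3.2588*l^4 - 20.3911*l^3 - 8.622*l^2 + 15.5701*l + 7.62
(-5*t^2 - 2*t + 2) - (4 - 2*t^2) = -3*t^2 - 2*t - 2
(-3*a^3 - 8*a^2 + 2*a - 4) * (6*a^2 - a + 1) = -18*a^5 - 45*a^4 + 17*a^3 - 34*a^2 + 6*a - 4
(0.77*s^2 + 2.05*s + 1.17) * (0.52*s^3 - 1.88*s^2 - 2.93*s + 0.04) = 0.4004*s^5 - 0.3816*s^4 - 5.5017*s^3 - 8.1753*s^2 - 3.3461*s + 0.0468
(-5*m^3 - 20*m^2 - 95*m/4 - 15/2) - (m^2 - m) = -5*m^3 - 21*m^2 - 91*m/4 - 15/2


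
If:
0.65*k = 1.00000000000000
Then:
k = 1.54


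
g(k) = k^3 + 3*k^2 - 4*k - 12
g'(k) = 3*k^2 + 6*k - 4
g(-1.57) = -2.20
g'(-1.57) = -6.03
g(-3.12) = -0.69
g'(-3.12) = 6.48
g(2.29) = 6.58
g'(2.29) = 25.47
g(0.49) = -13.12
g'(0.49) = -0.34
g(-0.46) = -9.62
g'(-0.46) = -6.13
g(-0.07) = -11.71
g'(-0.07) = -4.41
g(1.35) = -9.47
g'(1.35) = 9.57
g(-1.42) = -3.13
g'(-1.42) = -6.47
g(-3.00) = 0.00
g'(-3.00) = 5.00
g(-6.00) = -96.00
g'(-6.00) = 68.00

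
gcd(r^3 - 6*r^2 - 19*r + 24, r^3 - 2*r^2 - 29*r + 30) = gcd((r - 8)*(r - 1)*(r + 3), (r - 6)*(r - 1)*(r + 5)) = r - 1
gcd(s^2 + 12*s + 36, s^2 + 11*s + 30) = s + 6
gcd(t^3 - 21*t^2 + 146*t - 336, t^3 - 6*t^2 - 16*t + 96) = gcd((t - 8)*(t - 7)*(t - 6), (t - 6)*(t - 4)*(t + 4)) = t - 6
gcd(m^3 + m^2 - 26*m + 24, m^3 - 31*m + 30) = m^2 + 5*m - 6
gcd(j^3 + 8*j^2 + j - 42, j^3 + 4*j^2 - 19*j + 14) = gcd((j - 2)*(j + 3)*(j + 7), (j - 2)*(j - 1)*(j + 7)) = j^2 + 5*j - 14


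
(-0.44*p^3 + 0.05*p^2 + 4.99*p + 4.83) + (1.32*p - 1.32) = -0.44*p^3 + 0.05*p^2 + 6.31*p + 3.51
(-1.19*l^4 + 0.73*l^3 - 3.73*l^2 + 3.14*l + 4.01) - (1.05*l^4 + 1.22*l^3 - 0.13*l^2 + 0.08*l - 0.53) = -2.24*l^4 - 0.49*l^3 - 3.6*l^2 + 3.06*l + 4.54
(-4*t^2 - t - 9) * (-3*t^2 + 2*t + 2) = 12*t^4 - 5*t^3 + 17*t^2 - 20*t - 18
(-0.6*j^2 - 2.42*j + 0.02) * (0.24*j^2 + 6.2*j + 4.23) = -0.144*j^4 - 4.3008*j^3 - 17.5372*j^2 - 10.1126*j + 0.0846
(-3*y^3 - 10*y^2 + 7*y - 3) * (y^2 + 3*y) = -3*y^5 - 19*y^4 - 23*y^3 + 18*y^2 - 9*y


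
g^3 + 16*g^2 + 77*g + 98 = (g + 2)*(g + 7)^2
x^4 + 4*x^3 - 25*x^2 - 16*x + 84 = (x - 3)*(x - 2)*(x + 2)*(x + 7)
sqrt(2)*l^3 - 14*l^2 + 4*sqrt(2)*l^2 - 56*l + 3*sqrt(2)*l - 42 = (l + 3)*(l - 7*sqrt(2))*(sqrt(2)*l + sqrt(2))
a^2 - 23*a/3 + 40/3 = (a - 5)*(a - 8/3)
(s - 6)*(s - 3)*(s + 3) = s^3 - 6*s^2 - 9*s + 54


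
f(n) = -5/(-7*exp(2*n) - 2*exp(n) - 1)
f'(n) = -5*(14*exp(2*n) + 2*exp(n))/(-7*exp(2*n) - 2*exp(n) - 1)^2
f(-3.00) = 4.48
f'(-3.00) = -0.54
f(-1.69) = 3.11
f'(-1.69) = -1.64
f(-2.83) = 4.38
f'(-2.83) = -0.64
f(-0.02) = 0.52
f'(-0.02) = -0.82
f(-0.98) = 1.83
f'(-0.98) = -1.82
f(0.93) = 0.10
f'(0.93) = -0.18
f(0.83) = 0.12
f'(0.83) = -0.22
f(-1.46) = 2.71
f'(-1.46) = -1.80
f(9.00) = 0.00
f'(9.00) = 0.00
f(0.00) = 0.50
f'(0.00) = -0.80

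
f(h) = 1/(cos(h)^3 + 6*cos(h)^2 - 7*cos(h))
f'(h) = (3*sin(h)*cos(h)^2 + 12*sin(h)*cos(h) - 7*sin(h))/(cos(h)^3 + 6*cos(h)^2 - 7*cos(h))^2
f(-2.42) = 0.12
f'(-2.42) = 0.14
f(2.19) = 0.17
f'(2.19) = -0.30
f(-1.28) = -0.67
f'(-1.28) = 1.43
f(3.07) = 0.08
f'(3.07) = -0.01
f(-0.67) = -0.76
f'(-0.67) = -1.52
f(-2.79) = 0.09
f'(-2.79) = 0.04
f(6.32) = -184.62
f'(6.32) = 10020.89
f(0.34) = -2.33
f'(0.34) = 12.67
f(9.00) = 0.09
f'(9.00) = -0.06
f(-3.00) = 0.08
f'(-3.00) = 0.02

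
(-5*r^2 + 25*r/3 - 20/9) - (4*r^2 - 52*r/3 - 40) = -9*r^2 + 77*r/3 + 340/9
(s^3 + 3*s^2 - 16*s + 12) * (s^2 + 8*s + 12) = s^5 + 11*s^4 + 20*s^3 - 80*s^2 - 96*s + 144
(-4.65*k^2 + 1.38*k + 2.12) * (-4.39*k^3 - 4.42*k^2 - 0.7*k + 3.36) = 20.4135*k^5 + 14.4948*k^4 - 12.1514*k^3 - 25.9604*k^2 + 3.1528*k + 7.1232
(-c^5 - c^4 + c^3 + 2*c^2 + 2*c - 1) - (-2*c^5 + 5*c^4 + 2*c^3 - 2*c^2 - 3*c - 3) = c^5 - 6*c^4 - c^3 + 4*c^2 + 5*c + 2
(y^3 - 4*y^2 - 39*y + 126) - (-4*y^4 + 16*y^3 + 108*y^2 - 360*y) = 4*y^4 - 15*y^3 - 112*y^2 + 321*y + 126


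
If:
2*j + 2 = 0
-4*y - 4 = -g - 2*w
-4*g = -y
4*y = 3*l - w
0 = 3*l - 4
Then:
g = 4/47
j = -1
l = 4/3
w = 124/47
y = 16/47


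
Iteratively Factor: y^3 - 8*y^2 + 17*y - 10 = (y - 5)*(y^2 - 3*y + 2) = (y - 5)*(y - 1)*(y - 2)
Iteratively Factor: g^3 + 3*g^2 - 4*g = (g)*(g^2 + 3*g - 4) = g*(g - 1)*(g + 4)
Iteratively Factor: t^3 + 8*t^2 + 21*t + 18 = (t + 2)*(t^2 + 6*t + 9) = (t + 2)*(t + 3)*(t + 3)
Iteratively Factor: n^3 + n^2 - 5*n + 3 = (n - 1)*(n^2 + 2*n - 3) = (n - 1)^2*(n + 3)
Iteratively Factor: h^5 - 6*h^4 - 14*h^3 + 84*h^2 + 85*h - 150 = (h + 2)*(h^4 - 8*h^3 + 2*h^2 + 80*h - 75) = (h - 5)*(h + 2)*(h^3 - 3*h^2 - 13*h + 15) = (h - 5)*(h + 2)*(h + 3)*(h^2 - 6*h + 5) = (h - 5)*(h - 1)*(h + 2)*(h + 3)*(h - 5)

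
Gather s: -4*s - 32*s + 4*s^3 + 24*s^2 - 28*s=4*s^3 + 24*s^2 - 64*s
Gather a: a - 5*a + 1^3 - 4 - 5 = -4*a - 8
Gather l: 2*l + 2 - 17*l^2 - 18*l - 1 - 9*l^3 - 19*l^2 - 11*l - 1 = -9*l^3 - 36*l^2 - 27*l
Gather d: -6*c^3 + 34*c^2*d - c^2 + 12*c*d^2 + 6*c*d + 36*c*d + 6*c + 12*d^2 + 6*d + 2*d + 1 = -6*c^3 - c^2 + 6*c + d^2*(12*c + 12) + d*(34*c^2 + 42*c + 8) + 1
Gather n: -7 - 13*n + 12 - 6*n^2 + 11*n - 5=-6*n^2 - 2*n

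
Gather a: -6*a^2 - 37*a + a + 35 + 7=-6*a^2 - 36*a + 42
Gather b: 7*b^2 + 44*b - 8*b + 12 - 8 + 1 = 7*b^2 + 36*b + 5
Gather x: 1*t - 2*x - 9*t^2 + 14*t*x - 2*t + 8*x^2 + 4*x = -9*t^2 - t + 8*x^2 + x*(14*t + 2)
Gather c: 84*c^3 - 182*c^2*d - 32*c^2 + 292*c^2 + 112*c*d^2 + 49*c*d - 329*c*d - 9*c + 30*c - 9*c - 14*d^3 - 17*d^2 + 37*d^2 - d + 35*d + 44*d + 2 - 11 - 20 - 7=84*c^3 + c^2*(260 - 182*d) + c*(112*d^2 - 280*d + 12) - 14*d^3 + 20*d^2 + 78*d - 36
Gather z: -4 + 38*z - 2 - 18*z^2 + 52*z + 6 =-18*z^2 + 90*z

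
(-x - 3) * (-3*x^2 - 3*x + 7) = 3*x^3 + 12*x^2 + 2*x - 21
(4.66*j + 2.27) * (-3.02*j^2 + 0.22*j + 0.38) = -14.0732*j^3 - 5.8302*j^2 + 2.2702*j + 0.8626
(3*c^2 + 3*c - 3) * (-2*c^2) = -6*c^4 - 6*c^3 + 6*c^2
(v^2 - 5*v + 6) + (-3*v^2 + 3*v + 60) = -2*v^2 - 2*v + 66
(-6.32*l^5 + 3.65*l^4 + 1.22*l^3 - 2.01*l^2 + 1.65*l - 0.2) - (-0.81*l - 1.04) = -6.32*l^5 + 3.65*l^4 + 1.22*l^3 - 2.01*l^2 + 2.46*l + 0.84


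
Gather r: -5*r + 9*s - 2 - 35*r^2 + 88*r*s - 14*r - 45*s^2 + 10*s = -35*r^2 + r*(88*s - 19) - 45*s^2 + 19*s - 2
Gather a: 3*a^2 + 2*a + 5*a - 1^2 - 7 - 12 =3*a^2 + 7*a - 20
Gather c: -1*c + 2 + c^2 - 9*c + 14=c^2 - 10*c + 16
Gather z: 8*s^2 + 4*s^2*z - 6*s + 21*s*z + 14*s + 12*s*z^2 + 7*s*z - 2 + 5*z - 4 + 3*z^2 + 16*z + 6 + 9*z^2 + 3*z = 8*s^2 + 8*s + z^2*(12*s + 12) + z*(4*s^2 + 28*s + 24)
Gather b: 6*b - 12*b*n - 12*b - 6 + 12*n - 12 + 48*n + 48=b*(-12*n - 6) + 60*n + 30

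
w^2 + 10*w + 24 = (w + 4)*(w + 6)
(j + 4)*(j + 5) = j^2 + 9*j + 20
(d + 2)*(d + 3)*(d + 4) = d^3 + 9*d^2 + 26*d + 24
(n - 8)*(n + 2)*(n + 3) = n^3 - 3*n^2 - 34*n - 48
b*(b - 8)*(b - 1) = b^3 - 9*b^2 + 8*b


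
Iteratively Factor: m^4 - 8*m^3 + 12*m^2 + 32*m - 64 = (m + 2)*(m^3 - 10*m^2 + 32*m - 32) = (m - 4)*(m + 2)*(m^2 - 6*m + 8) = (m - 4)*(m - 2)*(m + 2)*(m - 4)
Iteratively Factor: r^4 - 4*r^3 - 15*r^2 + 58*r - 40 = (r + 4)*(r^3 - 8*r^2 + 17*r - 10) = (r - 1)*(r + 4)*(r^2 - 7*r + 10) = (r - 2)*(r - 1)*(r + 4)*(r - 5)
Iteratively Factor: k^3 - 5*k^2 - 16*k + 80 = (k + 4)*(k^2 - 9*k + 20) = (k - 4)*(k + 4)*(k - 5)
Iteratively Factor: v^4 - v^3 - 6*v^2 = (v - 3)*(v^3 + 2*v^2) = v*(v - 3)*(v^2 + 2*v) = v*(v - 3)*(v + 2)*(v)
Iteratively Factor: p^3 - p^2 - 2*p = (p)*(p^2 - p - 2) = p*(p + 1)*(p - 2)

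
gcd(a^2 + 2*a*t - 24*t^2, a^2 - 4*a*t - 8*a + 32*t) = -a + 4*t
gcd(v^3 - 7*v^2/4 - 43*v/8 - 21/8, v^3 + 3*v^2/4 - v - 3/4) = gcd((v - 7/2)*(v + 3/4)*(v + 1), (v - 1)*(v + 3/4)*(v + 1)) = v^2 + 7*v/4 + 3/4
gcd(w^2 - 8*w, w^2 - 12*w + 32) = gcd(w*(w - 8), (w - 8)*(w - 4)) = w - 8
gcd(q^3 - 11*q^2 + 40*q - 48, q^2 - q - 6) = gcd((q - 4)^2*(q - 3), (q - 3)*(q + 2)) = q - 3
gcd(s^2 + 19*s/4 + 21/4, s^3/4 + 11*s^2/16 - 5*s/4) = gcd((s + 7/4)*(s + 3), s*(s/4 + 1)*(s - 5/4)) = 1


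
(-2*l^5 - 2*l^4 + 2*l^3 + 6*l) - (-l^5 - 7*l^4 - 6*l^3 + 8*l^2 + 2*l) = -l^5 + 5*l^4 + 8*l^3 - 8*l^2 + 4*l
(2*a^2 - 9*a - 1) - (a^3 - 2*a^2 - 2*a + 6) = -a^3 + 4*a^2 - 7*a - 7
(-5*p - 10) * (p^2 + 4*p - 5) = -5*p^3 - 30*p^2 - 15*p + 50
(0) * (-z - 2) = 0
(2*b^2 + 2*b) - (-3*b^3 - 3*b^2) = 3*b^3 + 5*b^2 + 2*b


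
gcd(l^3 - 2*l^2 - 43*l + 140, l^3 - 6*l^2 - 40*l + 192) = l - 4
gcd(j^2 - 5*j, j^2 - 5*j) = j^2 - 5*j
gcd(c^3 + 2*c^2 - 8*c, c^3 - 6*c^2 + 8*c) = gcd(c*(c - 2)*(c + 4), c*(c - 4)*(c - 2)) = c^2 - 2*c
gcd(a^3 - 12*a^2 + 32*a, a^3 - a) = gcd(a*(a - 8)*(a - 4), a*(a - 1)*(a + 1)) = a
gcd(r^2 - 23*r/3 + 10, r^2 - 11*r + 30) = r - 6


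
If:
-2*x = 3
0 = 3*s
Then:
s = 0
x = -3/2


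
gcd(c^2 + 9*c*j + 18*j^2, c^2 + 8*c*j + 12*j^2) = c + 6*j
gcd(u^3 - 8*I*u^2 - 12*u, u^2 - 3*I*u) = u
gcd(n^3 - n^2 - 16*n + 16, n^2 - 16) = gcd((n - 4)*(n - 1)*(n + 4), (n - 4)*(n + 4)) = n^2 - 16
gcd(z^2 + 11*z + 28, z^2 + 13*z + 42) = z + 7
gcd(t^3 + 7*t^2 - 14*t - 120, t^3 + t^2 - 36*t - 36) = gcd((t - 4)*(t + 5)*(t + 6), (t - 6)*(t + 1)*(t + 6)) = t + 6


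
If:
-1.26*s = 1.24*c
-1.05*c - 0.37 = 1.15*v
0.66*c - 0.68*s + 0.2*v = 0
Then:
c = 0.06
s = -0.06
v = -0.37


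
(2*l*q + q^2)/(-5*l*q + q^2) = (2*l + q)/(-5*l + q)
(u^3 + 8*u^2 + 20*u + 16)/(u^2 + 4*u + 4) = u + 4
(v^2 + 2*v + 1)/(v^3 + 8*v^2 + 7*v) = (v + 1)/(v*(v + 7))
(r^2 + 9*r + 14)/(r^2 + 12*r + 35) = (r + 2)/(r + 5)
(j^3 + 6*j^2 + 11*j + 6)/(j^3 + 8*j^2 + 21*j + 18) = (j + 1)/(j + 3)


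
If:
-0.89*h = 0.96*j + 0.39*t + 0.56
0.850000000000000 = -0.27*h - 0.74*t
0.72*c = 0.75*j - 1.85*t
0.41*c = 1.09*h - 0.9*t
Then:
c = 2.84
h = 0.09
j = -0.19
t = -1.18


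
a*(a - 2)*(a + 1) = a^3 - a^2 - 2*a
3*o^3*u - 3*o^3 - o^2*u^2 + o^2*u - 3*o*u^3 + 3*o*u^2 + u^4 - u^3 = (-3*o + u)*(-o + u)*(o + u)*(u - 1)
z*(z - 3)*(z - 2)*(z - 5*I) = z^4 - 5*z^3 - 5*I*z^3 + 6*z^2 + 25*I*z^2 - 30*I*z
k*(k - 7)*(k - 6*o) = k^3 - 6*k^2*o - 7*k^2 + 42*k*o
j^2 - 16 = (j - 4)*(j + 4)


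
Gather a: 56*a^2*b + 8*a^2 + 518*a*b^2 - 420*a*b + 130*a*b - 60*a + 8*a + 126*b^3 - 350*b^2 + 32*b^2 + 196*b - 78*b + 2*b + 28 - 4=a^2*(56*b + 8) + a*(518*b^2 - 290*b - 52) + 126*b^3 - 318*b^2 + 120*b + 24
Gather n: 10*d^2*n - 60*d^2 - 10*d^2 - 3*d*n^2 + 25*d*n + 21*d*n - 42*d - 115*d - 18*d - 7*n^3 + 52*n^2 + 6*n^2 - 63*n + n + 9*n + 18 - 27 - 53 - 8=-70*d^2 - 175*d - 7*n^3 + n^2*(58 - 3*d) + n*(10*d^2 + 46*d - 53) - 70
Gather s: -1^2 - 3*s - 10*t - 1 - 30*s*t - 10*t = s*(-30*t - 3) - 20*t - 2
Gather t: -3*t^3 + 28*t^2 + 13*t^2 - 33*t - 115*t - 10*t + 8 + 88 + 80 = -3*t^3 + 41*t^2 - 158*t + 176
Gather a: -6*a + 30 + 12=42 - 6*a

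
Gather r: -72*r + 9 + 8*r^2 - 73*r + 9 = 8*r^2 - 145*r + 18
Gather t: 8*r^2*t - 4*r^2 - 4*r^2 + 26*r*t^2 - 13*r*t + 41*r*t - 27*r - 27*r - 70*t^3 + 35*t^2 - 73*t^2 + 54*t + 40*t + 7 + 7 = -8*r^2 - 54*r - 70*t^3 + t^2*(26*r - 38) + t*(8*r^2 + 28*r + 94) + 14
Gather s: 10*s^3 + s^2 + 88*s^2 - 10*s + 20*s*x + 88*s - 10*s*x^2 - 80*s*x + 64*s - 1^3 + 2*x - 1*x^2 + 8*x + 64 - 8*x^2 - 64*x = 10*s^3 + 89*s^2 + s*(-10*x^2 - 60*x + 142) - 9*x^2 - 54*x + 63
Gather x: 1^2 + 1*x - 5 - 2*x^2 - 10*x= -2*x^2 - 9*x - 4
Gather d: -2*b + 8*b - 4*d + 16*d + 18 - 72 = 6*b + 12*d - 54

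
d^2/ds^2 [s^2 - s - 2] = 2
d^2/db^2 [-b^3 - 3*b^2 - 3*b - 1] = -6*b - 6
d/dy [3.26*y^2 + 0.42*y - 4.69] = 6.52*y + 0.42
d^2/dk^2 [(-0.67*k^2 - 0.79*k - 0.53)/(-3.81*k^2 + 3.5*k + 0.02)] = (40.804338*k^3 + 46.467522*k^2 - 42.044112*k + 12.955708)/(55.306341*k^6 - 152.41905*k^5 + 139.146534*k^4 - 41.2748*k^3 - 0.730428*k^2 - 0.0042*k - 8.0e-6)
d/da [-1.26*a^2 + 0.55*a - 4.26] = 0.55 - 2.52*a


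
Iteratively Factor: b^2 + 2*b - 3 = (b - 1)*(b + 3)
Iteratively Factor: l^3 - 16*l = (l)*(l^2 - 16) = l*(l - 4)*(l + 4)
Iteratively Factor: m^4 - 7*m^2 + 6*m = (m + 3)*(m^3 - 3*m^2 + 2*m) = (m - 1)*(m + 3)*(m^2 - 2*m) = m*(m - 1)*(m + 3)*(m - 2)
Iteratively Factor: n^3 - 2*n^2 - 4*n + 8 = (n + 2)*(n^2 - 4*n + 4) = (n - 2)*(n + 2)*(n - 2)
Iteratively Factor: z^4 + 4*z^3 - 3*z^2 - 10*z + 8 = (z - 1)*(z^3 + 5*z^2 + 2*z - 8) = (z - 1)^2*(z^2 + 6*z + 8) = (z - 1)^2*(z + 4)*(z + 2)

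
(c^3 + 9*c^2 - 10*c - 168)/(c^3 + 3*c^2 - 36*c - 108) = (c^2 + 3*c - 28)/(c^2 - 3*c - 18)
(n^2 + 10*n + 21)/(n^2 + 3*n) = (n + 7)/n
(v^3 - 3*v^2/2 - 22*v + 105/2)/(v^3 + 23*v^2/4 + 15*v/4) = 2*(2*v^2 - 13*v + 21)/(v*(4*v + 3))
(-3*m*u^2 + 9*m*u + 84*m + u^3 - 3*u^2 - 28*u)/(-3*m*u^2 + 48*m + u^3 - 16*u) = (u - 7)/(u - 4)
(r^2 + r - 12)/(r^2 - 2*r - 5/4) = 4*(-r^2 - r + 12)/(-4*r^2 + 8*r + 5)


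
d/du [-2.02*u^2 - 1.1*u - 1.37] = -4.04*u - 1.1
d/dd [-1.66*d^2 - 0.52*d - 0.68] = -3.32*d - 0.52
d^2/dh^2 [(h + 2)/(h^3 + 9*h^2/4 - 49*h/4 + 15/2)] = 8*((h + 2)*(12*h^2 + 18*h - 49)^2 + (-12*h^2 - 18*h - 3*(h + 2)*(4*h + 3) + 49)*(4*h^3 + 9*h^2 - 49*h + 30))/(4*h^3 + 9*h^2 - 49*h + 30)^3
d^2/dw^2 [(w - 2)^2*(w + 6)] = 6*w + 4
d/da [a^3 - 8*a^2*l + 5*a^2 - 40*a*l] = 3*a^2 - 16*a*l + 10*a - 40*l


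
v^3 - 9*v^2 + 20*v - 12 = (v - 6)*(v - 2)*(v - 1)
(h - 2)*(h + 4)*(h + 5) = h^3 + 7*h^2 + 2*h - 40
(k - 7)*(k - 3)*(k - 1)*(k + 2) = k^4 - 9*k^3 + 9*k^2 + 41*k - 42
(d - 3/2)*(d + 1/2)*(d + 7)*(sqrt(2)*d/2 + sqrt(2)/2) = sqrt(2)*d^4/2 + 7*sqrt(2)*d^3/2 - 7*sqrt(2)*d^2/8 - 13*sqrt(2)*d/2 - 21*sqrt(2)/8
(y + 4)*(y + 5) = y^2 + 9*y + 20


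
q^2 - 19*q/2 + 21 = (q - 6)*(q - 7/2)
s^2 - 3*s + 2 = (s - 2)*(s - 1)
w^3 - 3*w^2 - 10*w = w*(w - 5)*(w + 2)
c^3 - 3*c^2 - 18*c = c*(c - 6)*(c + 3)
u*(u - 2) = u^2 - 2*u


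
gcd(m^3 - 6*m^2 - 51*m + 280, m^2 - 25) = m - 5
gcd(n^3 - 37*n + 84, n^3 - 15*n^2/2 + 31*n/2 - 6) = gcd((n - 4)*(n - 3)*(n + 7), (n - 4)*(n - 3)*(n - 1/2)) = n^2 - 7*n + 12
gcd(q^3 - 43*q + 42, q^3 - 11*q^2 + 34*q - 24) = q^2 - 7*q + 6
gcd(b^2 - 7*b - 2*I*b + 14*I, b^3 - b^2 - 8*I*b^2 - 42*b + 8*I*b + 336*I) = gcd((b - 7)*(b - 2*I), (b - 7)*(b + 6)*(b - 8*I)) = b - 7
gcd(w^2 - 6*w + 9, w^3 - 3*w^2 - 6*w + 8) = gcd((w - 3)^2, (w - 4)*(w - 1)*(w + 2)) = 1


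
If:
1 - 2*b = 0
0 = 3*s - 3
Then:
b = 1/2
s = 1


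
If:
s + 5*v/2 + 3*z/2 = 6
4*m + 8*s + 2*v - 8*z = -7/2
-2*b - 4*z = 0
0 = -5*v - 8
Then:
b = -2*z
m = 5*z - 803/40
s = 10 - 3*z/2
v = -8/5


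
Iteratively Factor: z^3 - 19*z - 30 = (z - 5)*(z^2 + 5*z + 6) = (z - 5)*(z + 2)*(z + 3)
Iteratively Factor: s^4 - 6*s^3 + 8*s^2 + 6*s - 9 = (s - 1)*(s^3 - 5*s^2 + 3*s + 9) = (s - 3)*(s - 1)*(s^2 - 2*s - 3) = (s - 3)^2*(s - 1)*(s + 1)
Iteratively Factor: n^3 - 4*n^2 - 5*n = (n + 1)*(n^2 - 5*n) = n*(n + 1)*(n - 5)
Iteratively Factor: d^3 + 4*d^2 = (d)*(d^2 + 4*d) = d^2*(d + 4)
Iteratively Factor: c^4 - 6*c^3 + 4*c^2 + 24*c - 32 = (c - 2)*(c^3 - 4*c^2 - 4*c + 16) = (c - 2)*(c + 2)*(c^2 - 6*c + 8) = (c - 4)*(c - 2)*(c + 2)*(c - 2)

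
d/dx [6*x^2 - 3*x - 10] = 12*x - 3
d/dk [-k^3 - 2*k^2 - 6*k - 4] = -3*k^2 - 4*k - 6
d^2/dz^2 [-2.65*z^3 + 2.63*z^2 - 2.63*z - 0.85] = 5.26 - 15.9*z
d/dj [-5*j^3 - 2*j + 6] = -15*j^2 - 2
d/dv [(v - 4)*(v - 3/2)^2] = (2*v - 3)*(6*v - 19)/4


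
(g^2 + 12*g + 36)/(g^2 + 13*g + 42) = (g + 6)/(g + 7)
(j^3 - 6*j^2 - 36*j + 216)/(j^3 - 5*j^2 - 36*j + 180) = (j - 6)/(j - 5)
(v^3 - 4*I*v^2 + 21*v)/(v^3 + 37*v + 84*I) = v/(v + 4*I)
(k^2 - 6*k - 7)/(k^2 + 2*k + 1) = (k - 7)/(k + 1)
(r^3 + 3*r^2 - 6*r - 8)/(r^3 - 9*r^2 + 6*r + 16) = (r + 4)/(r - 8)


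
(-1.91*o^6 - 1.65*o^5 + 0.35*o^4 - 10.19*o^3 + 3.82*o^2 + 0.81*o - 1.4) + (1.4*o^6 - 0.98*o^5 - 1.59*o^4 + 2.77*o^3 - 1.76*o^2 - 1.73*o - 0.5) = -0.51*o^6 - 2.63*o^5 - 1.24*o^4 - 7.42*o^3 + 2.06*o^2 - 0.92*o - 1.9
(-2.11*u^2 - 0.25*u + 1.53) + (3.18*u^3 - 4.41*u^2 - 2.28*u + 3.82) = 3.18*u^3 - 6.52*u^2 - 2.53*u + 5.35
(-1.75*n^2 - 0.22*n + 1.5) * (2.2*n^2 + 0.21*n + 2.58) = -3.85*n^4 - 0.8515*n^3 - 1.2612*n^2 - 0.2526*n + 3.87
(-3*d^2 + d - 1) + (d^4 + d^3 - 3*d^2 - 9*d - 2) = d^4 + d^3 - 6*d^2 - 8*d - 3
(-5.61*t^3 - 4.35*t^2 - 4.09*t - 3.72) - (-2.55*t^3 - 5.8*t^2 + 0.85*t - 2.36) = -3.06*t^3 + 1.45*t^2 - 4.94*t - 1.36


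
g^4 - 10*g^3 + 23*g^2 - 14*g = g*(g - 7)*(g - 2)*(g - 1)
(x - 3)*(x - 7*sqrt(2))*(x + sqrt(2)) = x^3 - 6*sqrt(2)*x^2 - 3*x^2 - 14*x + 18*sqrt(2)*x + 42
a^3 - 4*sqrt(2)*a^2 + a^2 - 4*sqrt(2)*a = a*(a + 1)*(a - 4*sqrt(2))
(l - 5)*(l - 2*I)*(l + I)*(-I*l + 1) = -I*l^4 + 5*I*l^3 - 3*I*l^2 + 2*l + 15*I*l - 10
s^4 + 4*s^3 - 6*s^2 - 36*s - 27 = (s - 3)*(s + 1)*(s + 3)^2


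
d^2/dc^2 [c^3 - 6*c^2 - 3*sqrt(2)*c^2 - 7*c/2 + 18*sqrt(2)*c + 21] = 6*c - 12 - 6*sqrt(2)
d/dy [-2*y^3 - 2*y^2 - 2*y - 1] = -6*y^2 - 4*y - 2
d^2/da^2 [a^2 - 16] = 2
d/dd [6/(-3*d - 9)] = 2/(d + 3)^2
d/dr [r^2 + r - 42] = 2*r + 1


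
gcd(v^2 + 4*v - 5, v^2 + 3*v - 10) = v + 5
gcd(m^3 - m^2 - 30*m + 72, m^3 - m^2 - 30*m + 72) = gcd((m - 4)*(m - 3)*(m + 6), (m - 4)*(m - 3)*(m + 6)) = m^3 - m^2 - 30*m + 72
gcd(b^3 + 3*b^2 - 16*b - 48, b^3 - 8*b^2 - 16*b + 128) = b^2 - 16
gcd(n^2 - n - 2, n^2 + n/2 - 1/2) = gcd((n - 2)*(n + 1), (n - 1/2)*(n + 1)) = n + 1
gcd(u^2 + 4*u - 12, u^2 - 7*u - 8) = 1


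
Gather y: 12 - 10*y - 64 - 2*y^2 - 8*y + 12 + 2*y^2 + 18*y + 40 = 0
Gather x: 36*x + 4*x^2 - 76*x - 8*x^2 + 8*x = -4*x^2 - 32*x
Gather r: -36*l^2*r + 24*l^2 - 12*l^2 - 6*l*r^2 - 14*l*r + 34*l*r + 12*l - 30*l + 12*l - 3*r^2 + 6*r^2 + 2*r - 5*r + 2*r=12*l^2 - 6*l + r^2*(3 - 6*l) + r*(-36*l^2 + 20*l - 1)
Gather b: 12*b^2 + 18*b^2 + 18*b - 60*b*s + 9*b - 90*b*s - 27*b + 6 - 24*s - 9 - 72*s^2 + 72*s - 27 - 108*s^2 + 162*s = 30*b^2 - 150*b*s - 180*s^2 + 210*s - 30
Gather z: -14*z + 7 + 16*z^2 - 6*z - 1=16*z^2 - 20*z + 6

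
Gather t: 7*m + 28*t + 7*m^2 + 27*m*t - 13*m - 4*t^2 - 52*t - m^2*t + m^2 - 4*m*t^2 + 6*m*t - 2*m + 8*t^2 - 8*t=8*m^2 - 8*m + t^2*(4 - 4*m) + t*(-m^2 + 33*m - 32)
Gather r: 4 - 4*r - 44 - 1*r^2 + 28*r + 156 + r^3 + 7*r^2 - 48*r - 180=r^3 + 6*r^2 - 24*r - 64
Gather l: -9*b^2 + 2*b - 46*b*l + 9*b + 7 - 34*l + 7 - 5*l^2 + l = -9*b^2 + 11*b - 5*l^2 + l*(-46*b - 33) + 14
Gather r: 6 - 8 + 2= 0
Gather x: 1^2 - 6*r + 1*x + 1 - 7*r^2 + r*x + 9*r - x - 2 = -7*r^2 + r*x + 3*r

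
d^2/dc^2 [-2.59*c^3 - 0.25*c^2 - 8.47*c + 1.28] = -15.54*c - 0.5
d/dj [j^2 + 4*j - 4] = 2*j + 4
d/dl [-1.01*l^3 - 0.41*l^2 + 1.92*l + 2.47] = -3.03*l^2 - 0.82*l + 1.92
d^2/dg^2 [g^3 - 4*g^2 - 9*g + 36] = 6*g - 8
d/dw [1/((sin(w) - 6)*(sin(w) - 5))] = (11 - 2*sin(w))*cos(w)/((sin(w) - 6)^2*(sin(w) - 5)^2)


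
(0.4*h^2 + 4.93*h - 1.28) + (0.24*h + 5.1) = 0.4*h^2 + 5.17*h + 3.82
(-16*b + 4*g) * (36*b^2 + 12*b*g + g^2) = -576*b^3 - 48*b^2*g + 32*b*g^2 + 4*g^3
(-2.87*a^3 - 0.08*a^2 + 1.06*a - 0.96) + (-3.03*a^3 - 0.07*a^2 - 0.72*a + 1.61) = -5.9*a^3 - 0.15*a^2 + 0.34*a + 0.65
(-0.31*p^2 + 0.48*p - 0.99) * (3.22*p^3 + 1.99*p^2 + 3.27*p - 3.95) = -0.9982*p^5 + 0.9287*p^4 - 3.2463*p^3 + 0.824*p^2 - 5.1333*p + 3.9105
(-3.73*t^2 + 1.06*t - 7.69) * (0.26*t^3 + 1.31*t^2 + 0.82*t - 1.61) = -0.9698*t^5 - 4.6107*t^4 - 3.6694*t^3 - 3.1994*t^2 - 8.0124*t + 12.3809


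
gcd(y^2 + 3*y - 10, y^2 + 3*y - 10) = y^2 + 3*y - 10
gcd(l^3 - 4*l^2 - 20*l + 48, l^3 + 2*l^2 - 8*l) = l^2 + 2*l - 8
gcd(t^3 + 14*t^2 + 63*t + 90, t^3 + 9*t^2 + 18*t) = t^2 + 9*t + 18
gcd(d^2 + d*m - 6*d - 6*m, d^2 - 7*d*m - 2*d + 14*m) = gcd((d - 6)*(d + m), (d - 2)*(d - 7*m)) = 1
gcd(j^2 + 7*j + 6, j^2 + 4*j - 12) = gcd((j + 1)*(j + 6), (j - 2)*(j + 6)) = j + 6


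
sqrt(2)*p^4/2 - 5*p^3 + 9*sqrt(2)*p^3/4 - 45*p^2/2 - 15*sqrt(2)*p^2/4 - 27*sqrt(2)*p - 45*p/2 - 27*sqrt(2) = (p + 3/2)*(p + 3)*(p - 6*sqrt(2))*(sqrt(2)*p/2 + 1)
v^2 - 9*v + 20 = (v - 5)*(v - 4)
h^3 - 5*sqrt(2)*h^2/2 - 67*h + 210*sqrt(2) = (h - 5*sqrt(2))*(h - 7*sqrt(2)/2)*(h + 6*sqrt(2))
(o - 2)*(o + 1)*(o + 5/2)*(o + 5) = o^4 + 13*o^3/2 + 3*o^2 - 55*o/2 - 25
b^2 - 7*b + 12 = (b - 4)*(b - 3)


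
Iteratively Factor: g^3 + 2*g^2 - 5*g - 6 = (g + 1)*(g^2 + g - 6) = (g - 2)*(g + 1)*(g + 3)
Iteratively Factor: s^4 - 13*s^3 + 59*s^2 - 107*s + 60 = (s - 3)*(s^3 - 10*s^2 + 29*s - 20) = (s - 3)*(s - 1)*(s^2 - 9*s + 20) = (s - 5)*(s - 3)*(s - 1)*(s - 4)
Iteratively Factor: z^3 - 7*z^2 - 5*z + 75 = (z + 3)*(z^2 - 10*z + 25) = (z - 5)*(z + 3)*(z - 5)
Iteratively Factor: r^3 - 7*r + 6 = (r - 1)*(r^2 + r - 6) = (r - 2)*(r - 1)*(r + 3)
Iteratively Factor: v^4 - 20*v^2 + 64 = (v - 2)*(v^3 + 2*v^2 - 16*v - 32) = (v - 4)*(v - 2)*(v^2 + 6*v + 8) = (v - 4)*(v - 2)*(v + 2)*(v + 4)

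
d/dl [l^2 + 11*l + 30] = 2*l + 11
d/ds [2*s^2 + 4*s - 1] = 4*s + 4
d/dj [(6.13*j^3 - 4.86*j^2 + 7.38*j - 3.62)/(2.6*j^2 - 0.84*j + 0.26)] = (15.938*j^4 - 10.2984*j^3 - 10.3242*j^2 + 16.2968*j - 1.122)/(6.76*j^4 - 4.368*j^3 + 2.0576*j^2 - 0.4368*j + 0.0676)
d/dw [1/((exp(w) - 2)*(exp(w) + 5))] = (-2*exp(w) - 3)*exp(w)/(exp(4*w) + 6*exp(3*w) - 11*exp(2*w) - 60*exp(w) + 100)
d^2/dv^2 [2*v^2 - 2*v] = 4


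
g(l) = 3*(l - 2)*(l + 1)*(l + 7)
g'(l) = 3*(l - 2)*(l + 1) + 3*(l - 2)*(l + 7) + 3*(l + 1)*(l + 7)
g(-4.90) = 169.53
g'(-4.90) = 12.69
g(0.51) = -50.69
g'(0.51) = -6.30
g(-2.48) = 89.91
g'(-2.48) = -60.93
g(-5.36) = 157.88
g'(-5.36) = 38.61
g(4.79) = 571.37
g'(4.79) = 351.94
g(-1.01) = 0.54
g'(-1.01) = -54.18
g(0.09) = -44.28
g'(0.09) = -23.69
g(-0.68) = -16.26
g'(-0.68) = -47.32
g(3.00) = 120.00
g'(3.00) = 162.00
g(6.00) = 1092.00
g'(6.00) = 513.00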